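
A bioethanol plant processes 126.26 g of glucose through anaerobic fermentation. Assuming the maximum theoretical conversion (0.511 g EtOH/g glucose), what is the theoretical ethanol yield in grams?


Theoretical ethanol yield: m_EtOH = 0.511 * m_glucose
m_EtOH = 0.511 * 126.26 = 64.5189 g

64.5189 g


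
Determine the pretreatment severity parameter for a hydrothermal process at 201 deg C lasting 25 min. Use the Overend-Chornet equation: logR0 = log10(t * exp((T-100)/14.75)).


logR0 = log10(t * exp((T - 100) / 14.75))
= log10(25 * exp((201 - 100) / 14.75))
= 4.3718

4.3718


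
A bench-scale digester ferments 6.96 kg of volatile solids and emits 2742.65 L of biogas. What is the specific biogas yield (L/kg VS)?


Y = V / VS
= 2742.65 / 6.96
= 394.0589 L/kg VS

394.0589 L/kg VS


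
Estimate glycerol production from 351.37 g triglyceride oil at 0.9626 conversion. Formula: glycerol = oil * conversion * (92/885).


glycerol = oil * conv * (92/885)
= 351.37 * 0.9626 * 92 / 885
= 35.1605 g

35.1605 g


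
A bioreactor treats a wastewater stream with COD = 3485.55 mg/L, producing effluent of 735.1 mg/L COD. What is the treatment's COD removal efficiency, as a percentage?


eta = (COD_in - COD_out) / COD_in * 100
= (3485.55 - 735.1) / 3485.55 * 100
= 78.9101%

78.9101%


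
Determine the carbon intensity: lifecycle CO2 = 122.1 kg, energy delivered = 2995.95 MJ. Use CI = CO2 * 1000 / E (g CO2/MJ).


CI = CO2 * 1000 / E
= 122.1 * 1000 / 2995.95
= 40.7550 g CO2/MJ

40.7550 g CO2/MJ


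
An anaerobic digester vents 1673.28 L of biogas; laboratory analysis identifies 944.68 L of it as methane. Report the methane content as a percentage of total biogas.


CH4% = V_CH4 / V_total * 100
= 944.68 / 1673.28 * 100
= 56.4568%

56.4568%


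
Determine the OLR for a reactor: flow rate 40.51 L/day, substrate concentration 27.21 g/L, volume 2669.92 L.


OLR = Q * S / V
= 40.51 * 27.21 / 2669.92
= 0.4129 g/L/day

0.4129 g/L/day


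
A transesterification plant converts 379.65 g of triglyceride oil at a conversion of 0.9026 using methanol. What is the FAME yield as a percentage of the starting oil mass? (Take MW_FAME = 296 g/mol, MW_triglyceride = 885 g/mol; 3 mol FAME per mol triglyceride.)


m_FAME = oil * conv * (3 * 296 / 885) = oil * conv * (888/885)
= 379.65 * 0.9026 * 888 / 885
= 343.8337 g
Y = m_FAME / oil * 100 = conv * (888/885) * 100
= 0.9026 * 888 / 885 * 100
= 90.57%

90.57%


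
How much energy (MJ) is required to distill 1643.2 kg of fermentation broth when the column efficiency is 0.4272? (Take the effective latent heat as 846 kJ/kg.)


E = m * 846 / (eta * 1000)
= 1643.2 * 846 / (0.4272 * 1000)
= 3254.0899 MJ

3254.0899 MJ


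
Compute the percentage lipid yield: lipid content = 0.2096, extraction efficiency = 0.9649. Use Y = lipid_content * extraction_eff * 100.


Y = lipid_content * extraction_eff * 100
= 0.2096 * 0.9649 * 100
= 20.2243%

20.2243%


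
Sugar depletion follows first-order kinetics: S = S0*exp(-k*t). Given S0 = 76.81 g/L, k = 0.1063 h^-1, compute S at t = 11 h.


S = S0 * exp(-k * t)
S = 76.81 * exp(-0.1063 * 11)
S = 23.8560 g/L

23.8560 g/L


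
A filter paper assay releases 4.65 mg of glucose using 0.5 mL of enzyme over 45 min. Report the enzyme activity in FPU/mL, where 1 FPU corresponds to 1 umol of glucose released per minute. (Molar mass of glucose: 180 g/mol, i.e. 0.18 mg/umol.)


Activity = glucose_mg / (0.18 mg/umol * V_mL * t_min)
= 4.65 / (0.18 * 0.5 * 45)
= 1.1481 FPU/mL

1.1481 FPU/mL


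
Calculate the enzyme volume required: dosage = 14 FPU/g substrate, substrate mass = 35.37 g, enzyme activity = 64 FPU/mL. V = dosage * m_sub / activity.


V = dosage * m_sub / activity
V = 14 * 35.37 / 64
V = 7.7372 mL

7.7372 mL


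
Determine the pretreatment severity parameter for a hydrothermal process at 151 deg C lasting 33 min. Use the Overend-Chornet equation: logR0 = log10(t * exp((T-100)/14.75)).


logR0 = log10(t * exp((T - 100) / 14.75))
= log10(33 * exp((151 - 100) / 14.75))
= 3.0201

3.0201


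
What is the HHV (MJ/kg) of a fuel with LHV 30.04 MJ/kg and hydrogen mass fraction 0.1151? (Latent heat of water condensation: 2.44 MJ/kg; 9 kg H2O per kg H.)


HHV = LHV + H_frac * 9 * 2.44
= 30.04 + 0.1151 * 9 * 2.44
= 32.5676 MJ/kg

32.5676 MJ/kg


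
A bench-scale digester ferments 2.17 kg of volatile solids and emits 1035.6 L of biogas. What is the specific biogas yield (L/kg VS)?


Y = V / VS
= 1035.6 / 2.17
= 477.2350 L/kg VS

477.2350 L/kg VS


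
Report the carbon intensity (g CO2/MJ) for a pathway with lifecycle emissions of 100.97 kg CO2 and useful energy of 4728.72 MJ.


CI = CO2 * 1000 / E
= 100.97 * 1000 / 4728.72
= 21.3525 g CO2/MJ

21.3525 g CO2/MJ


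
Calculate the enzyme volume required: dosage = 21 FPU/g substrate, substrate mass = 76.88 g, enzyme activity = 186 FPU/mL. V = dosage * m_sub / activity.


V = dosage * m_sub / activity
V = 21 * 76.88 / 186
V = 8.6800 mL

8.6800 mL


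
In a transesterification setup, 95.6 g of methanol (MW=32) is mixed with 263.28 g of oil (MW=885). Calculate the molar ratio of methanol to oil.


Molar ratio = n_MeOH / n_oil = (MeOH/32) / (oil/885) = (MeOH * 885) / (32 * oil)
= (95.6 * 885) / (32 * 263.28)
= 10.0423

10.0423


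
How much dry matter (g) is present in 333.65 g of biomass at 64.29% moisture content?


Wd = Ww * (1 - MC/100)
= 333.65 * (1 - 64.29/100)
= 119.1464 g

119.1464 g


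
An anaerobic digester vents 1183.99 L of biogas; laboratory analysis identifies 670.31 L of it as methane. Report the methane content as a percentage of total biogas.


CH4% = V_CH4 / V_total * 100
= 670.31 / 1183.99 * 100
= 56.6145%

56.6145%


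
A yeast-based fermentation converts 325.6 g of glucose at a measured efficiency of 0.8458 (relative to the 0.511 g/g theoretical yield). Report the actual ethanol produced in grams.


Actual ethanol: m = 0.511 * 325.6 * 0.8458
m = 140.7256 g

140.7256 g


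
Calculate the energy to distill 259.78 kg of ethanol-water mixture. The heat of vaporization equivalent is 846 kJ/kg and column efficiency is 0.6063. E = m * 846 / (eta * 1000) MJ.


E = m * 846 / (eta * 1000)
= 259.78 * 846 / (0.6063 * 1000)
= 362.4837 MJ

362.4837 MJ


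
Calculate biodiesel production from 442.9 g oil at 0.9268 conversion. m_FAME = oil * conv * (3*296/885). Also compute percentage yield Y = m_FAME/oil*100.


m_FAME = oil * conv * (3 * 296 / 885) = oil * conv * (888/885)
= 442.9 * 0.9268 * 888 / 885
= 411.8712 g
Y = m_FAME / oil * 100 = conv * (888/885) * 100
= 0.9268 * 888 / 885 * 100
= 92.99%

411.8712 g FAME; Y = 92.99%


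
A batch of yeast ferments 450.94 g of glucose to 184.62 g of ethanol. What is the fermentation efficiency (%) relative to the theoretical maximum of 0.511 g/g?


Fermentation efficiency = (actual / (0.511 * glucose)) * 100
= (184.62 / (0.511 * 450.94)) * 100
= 80.1197%

80.1197%


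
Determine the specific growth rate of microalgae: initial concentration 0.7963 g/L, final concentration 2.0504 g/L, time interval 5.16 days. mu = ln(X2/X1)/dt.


mu = ln(X2/X1) / dt
= ln(2.0504/0.7963) / 5.16
= 0.1833 per day

0.1833 per day


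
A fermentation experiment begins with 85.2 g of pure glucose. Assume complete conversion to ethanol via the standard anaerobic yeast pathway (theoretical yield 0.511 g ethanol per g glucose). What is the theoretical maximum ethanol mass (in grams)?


Theoretical ethanol yield: m_EtOH = 0.511 * m_glucose
m_EtOH = 0.511 * 85.2 = 43.5372 g

43.5372 g


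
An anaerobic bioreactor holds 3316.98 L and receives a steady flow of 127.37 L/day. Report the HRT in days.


HRT = V / Q
= 3316.98 / 127.37
= 26.0421 days

26.0421 days


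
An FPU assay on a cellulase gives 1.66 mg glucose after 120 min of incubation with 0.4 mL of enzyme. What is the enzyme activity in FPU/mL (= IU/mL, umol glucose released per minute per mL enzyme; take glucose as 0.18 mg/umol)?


Activity = glucose_mg / (0.18 mg/umol * V_mL * t_min)
= 1.66 / (0.18 * 0.4 * 120)
= 0.1921 FPU/mL

0.1921 FPU/mL


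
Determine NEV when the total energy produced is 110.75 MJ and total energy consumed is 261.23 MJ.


NEV = E_out - E_in
= 110.75 - 261.23
= -150.4800 MJ

-150.4800 MJ


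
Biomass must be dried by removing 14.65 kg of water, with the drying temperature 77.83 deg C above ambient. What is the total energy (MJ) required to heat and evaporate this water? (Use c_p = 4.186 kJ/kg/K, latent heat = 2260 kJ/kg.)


E = m_water * (4.186 * dT + 2260) / 1000
= 14.65 * (4.186 * 77.83 + 2260) / 1000
= 37.8819 MJ

37.8819 MJ


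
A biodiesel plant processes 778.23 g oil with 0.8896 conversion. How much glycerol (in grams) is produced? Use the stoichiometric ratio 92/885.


glycerol = oil * conv * (92/885)
= 778.23 * 0.8896 * 92 / 885
= 71.9693 g

71.9693 g


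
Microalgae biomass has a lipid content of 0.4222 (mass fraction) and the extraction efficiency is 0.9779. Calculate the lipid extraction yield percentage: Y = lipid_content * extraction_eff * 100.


Y = lipid_content * extraction_eff * 100
= 0.4222 * 0.9779 * 100
= 41.2869%

41.2869%


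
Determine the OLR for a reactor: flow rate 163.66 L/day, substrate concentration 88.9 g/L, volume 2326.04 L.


OLR = Q * S / V
= 163.66 * 88.9 / 2326.04
= 6.2550 g/L/day

6.2550 g/L/day


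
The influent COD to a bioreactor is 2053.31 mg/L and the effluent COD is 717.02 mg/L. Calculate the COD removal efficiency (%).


eta = (COD_in - COD_out) / COD_in * 100
= (2053.31 - 717.02) / 2053.31 * 100
= 65.0798%

65.0798%


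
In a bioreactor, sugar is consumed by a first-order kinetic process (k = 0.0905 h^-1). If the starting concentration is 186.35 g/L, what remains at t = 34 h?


S = S0 * exp(-k * t)
S = 186.35 * exp(-0.0905 * 34)
S = 8.5902 g/L

8.5902 g/L


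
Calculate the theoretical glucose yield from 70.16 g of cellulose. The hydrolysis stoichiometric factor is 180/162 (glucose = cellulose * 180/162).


glucose = cellulose * 180/162
= 70.16 * 180/162
= 77.9556 g

77.9556 g


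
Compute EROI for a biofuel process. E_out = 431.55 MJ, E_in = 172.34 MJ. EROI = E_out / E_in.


EROI = E_out / E_in
= 431.55 / 172.34
= 2.5041

2.5041


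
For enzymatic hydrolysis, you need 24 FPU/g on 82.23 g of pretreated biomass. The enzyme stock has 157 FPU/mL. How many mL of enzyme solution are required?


V = dosage * m_sub / activity
V = 24 * 82.23 / 157
V = 12.5702 mL

12.5702 mL


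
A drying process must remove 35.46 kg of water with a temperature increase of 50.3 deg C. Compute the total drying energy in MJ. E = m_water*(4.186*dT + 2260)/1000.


E = m_water * (4.186 * dT + 2260) / 1000
= 35.46 * (4.186 * 50.3 + 2260) / 1000
= 87.6059 MJ

87.6059 MJ


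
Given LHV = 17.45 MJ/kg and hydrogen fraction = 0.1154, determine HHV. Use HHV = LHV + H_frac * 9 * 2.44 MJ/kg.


HHV = LHV + H_frac * 9 * 2.44
= 17.45 + 0.1154 * 9 * 2.44
= 19.9842 MJ/kg

19.9842 MJ/kg


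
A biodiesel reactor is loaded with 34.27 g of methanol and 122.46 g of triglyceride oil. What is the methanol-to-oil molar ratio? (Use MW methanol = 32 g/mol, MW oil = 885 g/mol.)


Molar ratio = n_MeOH / n_oil = (MeOH/32) / (oil/885) = (MeOH * 885) / (32 * oil)
= (34.27 * 885) / (32 * 122.46)
= 7.7395

7.7395


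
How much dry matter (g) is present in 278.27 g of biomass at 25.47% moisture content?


Wd = Ww * (1 - MC/100)
= 278.27 * (1 - 25.47/100)
= 207.3946 g

207.3946 g


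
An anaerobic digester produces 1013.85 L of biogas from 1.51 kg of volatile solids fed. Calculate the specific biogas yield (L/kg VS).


Y = V / VS
= 1013.85 / 1.51
= 671.4238 L/kg VS

671.4238 L/kg VS


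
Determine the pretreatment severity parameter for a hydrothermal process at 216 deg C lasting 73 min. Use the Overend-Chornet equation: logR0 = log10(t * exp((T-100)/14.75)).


logR0 = log10(t * exp((T - 100) / 14.75))
= log10(73 * exp((216 - 100) / 14.75))
= 5.2788

5.2788


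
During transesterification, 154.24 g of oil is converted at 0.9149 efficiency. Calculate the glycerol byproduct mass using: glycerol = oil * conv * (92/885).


glycerol = oil * conv * (92/885)
= 154.24 * 0.9149 * 92 / 885
= 14.6695 g

14.6695 g


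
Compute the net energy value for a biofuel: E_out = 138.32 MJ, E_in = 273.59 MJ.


NEV = E_out - E_in
= 138.32 - 273.59
= -135.2700 MJ

-135.2700 MJ


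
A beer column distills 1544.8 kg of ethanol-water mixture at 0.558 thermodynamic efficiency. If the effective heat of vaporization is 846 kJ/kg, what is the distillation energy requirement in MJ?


E = m * 846 / (eta * 1000)
= 1544.8 * 846 / (0.558 * 1000)
= 2342.1161 MJ

2342.1161 MJ


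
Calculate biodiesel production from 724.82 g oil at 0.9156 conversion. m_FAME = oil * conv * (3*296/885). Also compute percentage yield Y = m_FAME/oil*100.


m_FAME = oil * conv * (3 * 296 / 885) = oil * conv * (888/885)
= 724.82 * 0.9156 * 888 / 885
= 665.8948 g
Y = m_FAME / oil * 100 = conv * (888/885) * 100
= 0.9156 * 888 / 885 * 100
= 91.87%

665.8948 g FAME; Y = 91.87%


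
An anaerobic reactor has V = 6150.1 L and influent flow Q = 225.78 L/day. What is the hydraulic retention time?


HRT = V / Q
= 6150.1 / 225.78
= 27.2393 days

27.2393 days


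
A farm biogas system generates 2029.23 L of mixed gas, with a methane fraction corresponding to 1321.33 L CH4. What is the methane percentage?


CH4% = V_CH4 / V_total * 100
= 1321.33 / 2029.23 * 100
= 65.1148%

65.1148%


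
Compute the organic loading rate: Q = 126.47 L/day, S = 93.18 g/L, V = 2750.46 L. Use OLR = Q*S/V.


OLR = Q * S / V
= 126.47 * 93.18 / 2750.46
= 4.2845 g/L/day

4.2845 g/L/day


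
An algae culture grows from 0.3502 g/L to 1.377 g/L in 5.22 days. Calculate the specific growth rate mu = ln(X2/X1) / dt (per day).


mu = ln(X2/X1) / dt
= ln(1.377/0.3502) / 5.22
= 0.2623 per day

0.2623 per day


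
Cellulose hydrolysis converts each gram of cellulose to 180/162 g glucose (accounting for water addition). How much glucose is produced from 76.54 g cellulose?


glucose = cellulose * 180/162
= 76.54 * 180/162
= 85.0444 g

85.0444 g


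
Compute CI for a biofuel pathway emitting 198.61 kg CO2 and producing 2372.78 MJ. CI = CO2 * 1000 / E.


CI = CO2 * 1000 / E
= 198.61 * 1000 / 2372.78
= 83.7035 g CO2/MJ

83.7035 g CO2/MJ


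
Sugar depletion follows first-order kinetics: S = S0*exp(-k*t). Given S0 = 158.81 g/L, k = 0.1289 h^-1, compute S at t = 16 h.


S = S0 * exp(-k * t)
S = 158.81 * exp(-0.1289 * 16)
S = 20.1924 g/L

20.1924 g/L


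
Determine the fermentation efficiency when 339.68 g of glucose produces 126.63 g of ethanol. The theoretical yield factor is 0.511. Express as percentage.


Fermentation efficiency = (actual / (0.511 * glucose)) * 100
= (126.63 / (0.511 * 339.68)) * 100
= 72.9534%

72.9534%


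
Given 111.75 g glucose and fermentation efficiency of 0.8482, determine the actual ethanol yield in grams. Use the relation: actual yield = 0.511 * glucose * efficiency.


Actual ethanol: m = 0.511 * 111.75 * 0.8482
m = 48.4358 g

48.4358 g


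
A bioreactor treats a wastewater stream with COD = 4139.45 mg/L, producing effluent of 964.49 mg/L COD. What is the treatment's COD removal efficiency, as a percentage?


eta = (COD_in - COD_out) / COD_in * 100
= (4139.45 - 964.49) / 4139.45 * 100
= 76.7000%

76.7000%


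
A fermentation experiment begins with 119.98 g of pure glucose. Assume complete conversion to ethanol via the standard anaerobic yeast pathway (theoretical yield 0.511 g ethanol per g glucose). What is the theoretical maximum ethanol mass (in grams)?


Theoretical ethanol yield: m_EtOH = 0.511 * m_glucose
m_EtOH = 0.511 * 119.98 = 61.3098 g

61.3098 g


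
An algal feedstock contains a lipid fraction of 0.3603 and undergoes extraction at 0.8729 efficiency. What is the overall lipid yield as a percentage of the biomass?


Y = lipid_content * extraction_eff * 100
= 0.3603 * 0.8729 * 100
= 31.4506%

31.4506%


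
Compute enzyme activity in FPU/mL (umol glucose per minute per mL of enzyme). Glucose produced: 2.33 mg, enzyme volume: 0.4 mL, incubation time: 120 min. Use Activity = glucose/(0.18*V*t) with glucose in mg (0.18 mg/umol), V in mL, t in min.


Activity = glucose_mg / (0.18 mg/umol * V_mL * t_min)
= 2.33 / (0.18 * 0.4 * 120)
= 0.2697 FPU/mL

0.2697 FPU/mL


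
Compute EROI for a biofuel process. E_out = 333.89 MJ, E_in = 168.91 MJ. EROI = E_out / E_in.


EROI = E_out / E_in
= 333.89 / 168.91
= 1.9767

1.9767


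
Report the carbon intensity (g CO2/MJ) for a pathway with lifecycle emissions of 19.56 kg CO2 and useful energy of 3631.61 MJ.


CI = CO2 * 1000 / E
= 19.56 * 1000 / 3631.61
= 5.3860 g CO2/MJ

5.3860 g CO2/MJ


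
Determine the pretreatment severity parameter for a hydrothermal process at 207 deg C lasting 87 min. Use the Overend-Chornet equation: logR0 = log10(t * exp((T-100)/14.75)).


logR0 = log10(t * exp((T - 100) / 14.75))
= log10(87 * exp((207 - 100) / 14.75))
= 5.0900

5.0900


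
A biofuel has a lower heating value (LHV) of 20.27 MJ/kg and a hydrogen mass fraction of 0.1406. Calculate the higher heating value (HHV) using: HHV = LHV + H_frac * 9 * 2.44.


HHV = LHV + H_frac * 9 * 2.44
= 20.27 + 0.1406 * 9 * 2.44
= 23.3576 MJ/kg

23.3576 MJ/kg


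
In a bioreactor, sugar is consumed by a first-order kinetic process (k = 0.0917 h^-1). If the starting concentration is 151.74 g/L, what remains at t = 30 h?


S = S0 * exp(-k * t)
S = 151.74 * exp(-0.0917 * 30)
S = 9.6907 g/L

9.6907 g/L


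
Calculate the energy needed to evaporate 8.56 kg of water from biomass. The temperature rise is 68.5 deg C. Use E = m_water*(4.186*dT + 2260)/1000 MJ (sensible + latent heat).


E = m_water * (4.186 * dT + 2260) / 1000
= 8.56 * (4.186 * 68.5 + 2260) / 1000
= 21.8001 MJ

21.8001 MJ


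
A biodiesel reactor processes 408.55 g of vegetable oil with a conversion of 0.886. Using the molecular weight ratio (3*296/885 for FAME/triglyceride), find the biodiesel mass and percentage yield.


m_FAME = oil * conv * (3 * 296 / 885) = oil * conv * (888/885)
= 408.55 * 0.886 * 888 / 885
= 363.2023 g
Y = m_FAME / oil * 100 = conv * (888/885) * 100
= 0.886 * 888 / 885 * 100
= 88.90%

363.2023 g FAME; Y = 88.90%


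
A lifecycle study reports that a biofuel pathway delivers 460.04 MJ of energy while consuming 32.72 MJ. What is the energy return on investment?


EROI = E_out / E_in
= 460.04 / 32.72
= 14.0599

14.0599


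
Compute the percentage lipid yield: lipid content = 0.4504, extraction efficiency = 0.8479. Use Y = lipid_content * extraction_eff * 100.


Y = lipid_content * extraction_eff * 100
= 0.4504 * 0.8479 * 100
= 38.1894%

38.1894%


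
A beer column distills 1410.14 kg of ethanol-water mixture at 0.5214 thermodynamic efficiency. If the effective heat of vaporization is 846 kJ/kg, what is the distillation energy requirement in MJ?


E = m * 846 / (eta * 1000)
= 1410.14 * 846 / (0.5214 * 1000)
= 2288.0292 MJ

2288.0292 MJ


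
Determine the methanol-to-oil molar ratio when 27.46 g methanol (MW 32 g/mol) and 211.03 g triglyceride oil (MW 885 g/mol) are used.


Molar ratio = n_MeOH / n_oil = (MeOH/32) / (oil/885) = (MeOH * 885) / (32 * oil)
= (27.46 * 885) / (32 * 211.03)
= 3.5987

3.5987


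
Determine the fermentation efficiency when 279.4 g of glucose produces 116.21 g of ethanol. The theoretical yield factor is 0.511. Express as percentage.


Fermentation efficiency = (actual / (0.511 * glucose)) * 100
= (116.21 / (0.511 * 279.4)) * 100
= 81.3947%

81.3947%


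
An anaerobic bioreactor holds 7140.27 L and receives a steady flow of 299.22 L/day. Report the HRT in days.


HRT = V / Q
= 7140.27 / 299.22
= 23.8629 days

23.8629 days


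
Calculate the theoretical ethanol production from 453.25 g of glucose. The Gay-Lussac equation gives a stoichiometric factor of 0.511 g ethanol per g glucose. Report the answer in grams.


Theoretical ethanol yield: m_EtOH = 0.511 * m_glucose
m_EtOH = 0.511 * 453.25 = 231.6107 g

231.6107 g


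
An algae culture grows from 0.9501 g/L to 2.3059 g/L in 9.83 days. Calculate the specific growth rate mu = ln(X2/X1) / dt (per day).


mu = ln(X2/X1) / dt
= ln(2.3059/0.9501) / 9.83
= 0.0902 per day

0.0902 per day


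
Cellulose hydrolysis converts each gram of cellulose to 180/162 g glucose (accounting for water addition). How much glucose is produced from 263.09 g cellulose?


glucose = cellulose * 180/162
= 263.09 * 180/162
= 292.3222 g

292.3222 g


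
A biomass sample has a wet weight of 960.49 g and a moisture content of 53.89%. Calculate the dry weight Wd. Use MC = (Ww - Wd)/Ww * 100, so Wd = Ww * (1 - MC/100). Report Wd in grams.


Wd = Ww * (1 - MC/100)
= 960.49 * (1 - 53.89/100)
= 442.8819 g

442.8819 g


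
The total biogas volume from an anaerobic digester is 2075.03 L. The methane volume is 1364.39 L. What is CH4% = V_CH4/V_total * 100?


CH4% = V_CH4 / V_total * 100
= 1364.39 / 2075.03 * 100
= 65.7528%

65.7528%


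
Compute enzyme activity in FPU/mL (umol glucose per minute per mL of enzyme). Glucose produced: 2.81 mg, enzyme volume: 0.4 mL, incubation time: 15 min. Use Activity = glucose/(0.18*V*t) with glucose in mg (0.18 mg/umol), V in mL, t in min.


Activity = glucose_mg / (0.18 mg/umol * V_mL * t_min)
= 2.81 / (0.18 * 0.4 * 15)
= 2.6019 FPU/mL

2.6019 FPU/mL


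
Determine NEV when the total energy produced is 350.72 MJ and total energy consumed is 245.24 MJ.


NEV = E_out - E_in
= 350.72 - 245.24
= 105.4800 MJ

105.4800 MJ


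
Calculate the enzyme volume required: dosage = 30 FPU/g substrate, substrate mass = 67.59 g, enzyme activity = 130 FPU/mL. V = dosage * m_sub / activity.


V = dosage * m_sub / activity
V = 30 * 67.59 / 130
V = 15.5977 mL

15.5977 mL


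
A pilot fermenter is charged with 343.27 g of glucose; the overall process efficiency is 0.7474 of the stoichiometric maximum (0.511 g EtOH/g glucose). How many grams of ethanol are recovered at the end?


Actual ethanol: m = 0.511 * 343.27 * 0.7474
m = 131.1022 g

131.1022 g


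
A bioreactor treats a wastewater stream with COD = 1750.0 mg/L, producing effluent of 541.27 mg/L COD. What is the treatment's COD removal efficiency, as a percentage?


eta = (COD_in - COD_out) / COD_in * 100
= (1750.0 - 541.27) / 1750.0 * 100
= 69.0703%

69.0703%


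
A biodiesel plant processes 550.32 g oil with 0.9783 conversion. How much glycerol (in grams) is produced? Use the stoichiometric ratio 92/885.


glycerol = oil * conv * (92/885)
= 550.32 * 0.9783 * 92 / 885
= 55.9670 g

55.9670 g


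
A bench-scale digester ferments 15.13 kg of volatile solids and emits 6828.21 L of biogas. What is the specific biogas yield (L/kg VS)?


Y = V / VS
= 6828.21 / 15.13
= 451.3027 L/kg VS

451.3027 L/kg VS


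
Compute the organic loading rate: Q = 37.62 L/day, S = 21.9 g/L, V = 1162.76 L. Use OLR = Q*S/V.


OLR = Q * S / V
= 37.62 * 21.9 / 1162.76
= 0.7086 g/L/day

0.7086 g/L/day


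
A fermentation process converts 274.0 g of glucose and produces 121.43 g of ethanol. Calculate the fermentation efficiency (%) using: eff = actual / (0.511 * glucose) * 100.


Fermentation efficiency = (actual / (0.511 * glucose)) * 100
= (121.43 / (0.511 * 274.0)) * 100
= 86.7270%

86.7270%


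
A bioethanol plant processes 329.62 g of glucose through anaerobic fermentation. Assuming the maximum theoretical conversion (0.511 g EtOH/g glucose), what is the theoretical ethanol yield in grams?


Theoretical ethanol yield: m_EtOH = 0.511 * m_glucose
m_EtOH = 0.511 * 329.62 = 168.4358 g

168.4358 g


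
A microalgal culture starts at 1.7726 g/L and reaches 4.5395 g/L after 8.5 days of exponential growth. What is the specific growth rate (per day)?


mu = ln(X2/X1) / dt
= ln(4.5395/1.7726) / 8.5
= 0.1106 per day

0.1106 per day


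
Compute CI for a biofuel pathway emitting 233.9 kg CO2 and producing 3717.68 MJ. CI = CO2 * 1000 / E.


CI = CO2 * 1000 / E
= 233.9 * 1000 / 3717.68
= 62.9156 g CO2/MJ

62.9156 g CO2/MJ


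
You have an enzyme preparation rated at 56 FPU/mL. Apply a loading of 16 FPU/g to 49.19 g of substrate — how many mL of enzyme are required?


V = dosage * m_sub / activity
V = 16 * 49.19 / 56
V = 14.0543 mL

14.0543 mL


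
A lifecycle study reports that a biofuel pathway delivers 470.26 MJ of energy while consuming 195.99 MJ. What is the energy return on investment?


EROI = E_out / E_in
= 470.26 / 195.99
= 2.3994

2.3994


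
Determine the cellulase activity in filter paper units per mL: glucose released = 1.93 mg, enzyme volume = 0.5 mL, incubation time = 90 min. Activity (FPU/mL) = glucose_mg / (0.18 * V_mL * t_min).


Activity = glucose_mg / (0.18 mg/umol * V_mL * t_min)
= 1.93 / (0.18 * 0.5 * 90)
= 0.2383 FPU/mL

0.2383 FPU/mL


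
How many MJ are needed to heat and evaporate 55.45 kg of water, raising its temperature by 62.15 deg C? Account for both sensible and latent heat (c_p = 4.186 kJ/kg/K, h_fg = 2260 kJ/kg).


E = m_water * (4.186 * dT + 2260) / 1000
= 55.45 * (4.186 * 62.15 + 2260) / 1000
= 139.7429 MJ

139.7429 MJ


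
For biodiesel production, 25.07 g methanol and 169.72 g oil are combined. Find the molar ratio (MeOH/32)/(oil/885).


Molar ratio = n_MeOH / n_oil = (MeOH/32) / (oil/885) = (MeOH * 885) / (32 * oil)
= (25.07 * 885) / (32 * 169.72)
= 4.0852

4.0852


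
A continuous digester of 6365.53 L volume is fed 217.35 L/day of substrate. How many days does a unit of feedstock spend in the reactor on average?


HRT = V / Q
= 6365.53 / 217.35
= 29.2870 days

29.2870 days


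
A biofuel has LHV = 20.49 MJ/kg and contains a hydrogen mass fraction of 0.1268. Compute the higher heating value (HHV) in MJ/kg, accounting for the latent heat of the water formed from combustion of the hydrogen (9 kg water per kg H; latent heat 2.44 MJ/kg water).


HHV = LHV + H_frac * 9 * 2.44
= 20.49 + 0.1268 * 9 * 2.44
= 23.2745 MJ/kg

23.2745 MJ/kg


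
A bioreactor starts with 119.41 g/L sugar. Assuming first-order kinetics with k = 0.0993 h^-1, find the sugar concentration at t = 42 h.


S = S0 * exp(-k * t)
S = 119.41 * exp(-0.0993 * 42)
S = 1.8440 g/L

1.8440 g/L


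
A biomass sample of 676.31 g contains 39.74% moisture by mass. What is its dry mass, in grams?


Wd = Ww * (1 - MC/100)
= 676.31 * (1 - 39.74/100)
= 407.5444 g

407.5444 g


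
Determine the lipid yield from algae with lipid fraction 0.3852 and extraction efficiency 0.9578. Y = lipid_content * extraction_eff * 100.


Y = lipid_content * extraction_eff * 100
= 0.3852 * 0.9578 * 100
= 36.8945%

36.8945%


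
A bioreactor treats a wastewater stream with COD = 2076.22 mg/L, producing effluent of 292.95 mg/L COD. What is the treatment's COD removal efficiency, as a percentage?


eta = (COD_in - COD_out) / COD_in * 100
= (2076.22 - 292.95) / 2076.22 * 100
= 85.8902%

85.8902%


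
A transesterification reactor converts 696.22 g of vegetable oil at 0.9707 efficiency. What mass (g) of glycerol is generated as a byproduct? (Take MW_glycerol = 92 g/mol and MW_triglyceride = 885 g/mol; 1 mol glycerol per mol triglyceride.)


glycerol = oil * conv * (92/885)
= 696.22 * 0.9707 * 92 / 885
= 70.2548 g

70.2548 g


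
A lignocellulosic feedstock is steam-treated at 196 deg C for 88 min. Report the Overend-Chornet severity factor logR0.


logR0 = log10(t * exp((T - 100) / 14.75))
= log10(88 * exp((196 - 100) / 14.75))
= 4.7711

4.7711


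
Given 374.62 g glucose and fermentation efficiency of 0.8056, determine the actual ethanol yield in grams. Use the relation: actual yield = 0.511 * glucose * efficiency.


Actual ethanol: m = 0.511 * 374.62 * 0.8056
m = 154.2167 g

154.2167 g


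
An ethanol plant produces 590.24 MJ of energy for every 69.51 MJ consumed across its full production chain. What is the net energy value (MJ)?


NEV = E_out - E_in
= 590.24 - 69.51
= 520.7300 MJ

520.7300 MJ


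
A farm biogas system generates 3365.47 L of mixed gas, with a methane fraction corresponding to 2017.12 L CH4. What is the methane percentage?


CH4% = V_CH4 / V_total * 100
= 2017.12 / 3365.47 * 100
= 59.9358%

59.9358%


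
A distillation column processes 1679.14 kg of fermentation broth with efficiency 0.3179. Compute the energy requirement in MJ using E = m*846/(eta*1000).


E = m * 846 / (eta * 1000)
= 1679.14 * 846 / (0.3179 * 1000)
= 4468.5512 MJ

4468.5512 MJ


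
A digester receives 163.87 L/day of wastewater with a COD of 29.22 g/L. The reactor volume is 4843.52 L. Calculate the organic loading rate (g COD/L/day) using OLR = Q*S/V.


OLR = Q * S / V
= 163.87 * 29.22 / 4843.52
= 0.9886 g/L/day

0.9886 g/L/day


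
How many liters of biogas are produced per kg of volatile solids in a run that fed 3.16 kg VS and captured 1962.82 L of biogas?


Y = V / VS
= 1962.82 / 3.16
= 621.1456 L/kg VS

621.1456 L/kg VS


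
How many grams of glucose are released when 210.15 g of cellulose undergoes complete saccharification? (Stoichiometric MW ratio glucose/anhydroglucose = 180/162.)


glucose = cellulose * 180/162
= 210.15 * 180/162
= 233.5000 g

233.5000 g


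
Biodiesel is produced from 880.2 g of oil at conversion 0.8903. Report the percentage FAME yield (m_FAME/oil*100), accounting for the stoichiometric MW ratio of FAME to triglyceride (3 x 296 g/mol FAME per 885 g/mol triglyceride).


m_FAME = oil * conv * (3 * 296 / 885) = oil * conv * (888/885)
= 880.2 * 0.8903 * 888 / 885
= 786.2985 g
Y = m_FAME / oil * 100 = conv * (888/885) * 100
= 0.8903 * 888 / 885 * 100
= 89.33%

89.33%


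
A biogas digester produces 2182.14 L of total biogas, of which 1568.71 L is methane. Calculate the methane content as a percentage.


CH4% = V_CH4 / V_total * 100
= 1568.71 / 2182.14 * 100
= 71.8886%

71.8886%


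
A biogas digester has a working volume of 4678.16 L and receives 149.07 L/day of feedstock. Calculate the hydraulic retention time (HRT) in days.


HRT = V / Q
= 4678.16 / 149.07
= 31.3823 days

31.3823 days


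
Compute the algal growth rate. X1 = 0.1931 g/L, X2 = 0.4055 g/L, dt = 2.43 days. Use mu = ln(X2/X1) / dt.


mu = ln(X2/X1) / dt
= ln(0.4055/0.1931) / 2.43
= 0.3053 per day

0.3053 per day


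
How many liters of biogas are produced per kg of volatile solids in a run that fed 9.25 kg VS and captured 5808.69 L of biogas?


Y = V / VS
= 5808.69 / 9.25
= 627.9665 L/kg VS

627.9665 L/kg VS


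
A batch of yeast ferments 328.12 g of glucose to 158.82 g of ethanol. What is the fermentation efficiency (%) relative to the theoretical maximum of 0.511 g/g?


Fermentation efficiency = (actual / (0.511 * glucose)) * 100
= (158.82 / (0.511 * 328.12)) * 100
= 94.7222%

94.7222%


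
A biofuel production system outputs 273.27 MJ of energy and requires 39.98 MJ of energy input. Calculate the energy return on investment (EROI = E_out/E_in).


EROI = E_out / E_in
= 273.27 / 39.98
= 6.8352

6.8352


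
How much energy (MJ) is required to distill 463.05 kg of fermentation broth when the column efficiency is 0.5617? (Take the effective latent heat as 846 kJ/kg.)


E = m * 846 / (eta * 1000)
= 463.05 * 846 / (0.5617 * 1000)
= 697.4191 MJ

697.4191 MJ


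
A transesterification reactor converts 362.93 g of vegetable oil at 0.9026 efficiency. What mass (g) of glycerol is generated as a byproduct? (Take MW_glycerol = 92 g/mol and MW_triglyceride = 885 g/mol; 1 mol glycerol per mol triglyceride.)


glycerol = oil * conv * (92/885)
= 362.93 * 0.9026 * 92 / 885
= 34.0536 g

34.0536 g


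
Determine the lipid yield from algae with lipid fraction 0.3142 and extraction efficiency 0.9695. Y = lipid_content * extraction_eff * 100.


Y = lipid_content * extraction_eff * 100
= 0.3142 * 0.9695 * 100
= 30.4617%

30.4617%


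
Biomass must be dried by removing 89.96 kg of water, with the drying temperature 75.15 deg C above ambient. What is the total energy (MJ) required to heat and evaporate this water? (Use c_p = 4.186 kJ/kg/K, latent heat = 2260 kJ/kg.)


E = m_water * (4.186 * dT + 2260) / 1000
= 89.96 * (4.186 * 75.15 + 2260) / 1000
= 231.6090 MJ

231.6090 MJ


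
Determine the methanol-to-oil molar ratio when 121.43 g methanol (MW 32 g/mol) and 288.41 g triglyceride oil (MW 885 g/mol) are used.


Molar ratio = n_MeOH / n_oil = (MeOH/32) / (oil/885) = (MeOH * 885) / (32 * oil)
= (121.43 * 885) / (32 * 288.41)
= 11.6442

11.6442


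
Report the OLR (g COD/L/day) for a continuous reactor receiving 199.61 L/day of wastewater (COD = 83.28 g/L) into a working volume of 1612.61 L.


OLR = Q * S / V
= 199.61 * 83.28 / 1612.61
= 10.3085 g/L/day

10.3085 g/L/day


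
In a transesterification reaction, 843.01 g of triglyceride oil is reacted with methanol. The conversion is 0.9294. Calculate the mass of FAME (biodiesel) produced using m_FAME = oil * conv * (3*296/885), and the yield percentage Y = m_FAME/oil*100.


m_FAME = oil * conv * (3 * 296 / 885) = oil * conv * (888/885)
= 843.01 * 0.9294 * 888 / 885
= 786.1494 g
Y = m_FAME / oil * 100 = conv * (888/885) * 100
= 0.9294 * 888 / 885 * 100
= 93.26%

786.1494 g FAME; Y = 93.26%


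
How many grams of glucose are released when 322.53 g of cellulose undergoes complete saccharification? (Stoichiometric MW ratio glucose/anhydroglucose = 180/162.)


glucose = cellulose * 180/162
= 322.53 * 180/162
= 358.3667 g

358.3667 g


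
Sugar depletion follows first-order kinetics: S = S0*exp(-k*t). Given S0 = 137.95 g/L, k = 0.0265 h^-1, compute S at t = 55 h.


S = S0 * exp(-k * t)
S = 137.95 * exp(-0.0265 * 55)
S = 32.1172 g/L

32.1172 g/L


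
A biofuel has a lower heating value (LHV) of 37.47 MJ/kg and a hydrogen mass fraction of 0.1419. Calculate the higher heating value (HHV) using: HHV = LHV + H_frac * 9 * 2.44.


HHV = LHV + H_frac * 9 * 2.44
= 37.47 + 0.1419 * 9 * 2.44
= 40.5861 MJ/kg

40.5861 MJ/kg


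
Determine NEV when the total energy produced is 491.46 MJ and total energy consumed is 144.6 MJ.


NEV = E_out - E_in
= 491.46 - 144.6
= 346.8600 MJ

346.8600 MJ


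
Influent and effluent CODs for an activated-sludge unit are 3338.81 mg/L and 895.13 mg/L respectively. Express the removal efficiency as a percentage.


eta = (COD_in - COD_out) / COD_in * 100
= (3338.81 - 895.13) / 3338.81 * 100
= 73.1901%

73.1901%


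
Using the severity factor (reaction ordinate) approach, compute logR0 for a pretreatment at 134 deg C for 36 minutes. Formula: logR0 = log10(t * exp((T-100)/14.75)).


logR0 = log10(t * exp((T - 100) / 14.75))
= log10(36 * exp((134 - 100) / 14.75))
= 2.5574

2.5574


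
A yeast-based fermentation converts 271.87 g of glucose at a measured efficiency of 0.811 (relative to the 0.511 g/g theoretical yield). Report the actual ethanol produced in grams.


Actual ethanol: m = 0.511 * 271.87 * 0.811
m = 112.6686 g

112.6686 g


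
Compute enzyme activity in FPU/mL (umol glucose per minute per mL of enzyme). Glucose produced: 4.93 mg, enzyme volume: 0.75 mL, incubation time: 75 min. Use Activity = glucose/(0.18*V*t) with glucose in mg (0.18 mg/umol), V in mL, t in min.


Activity = glucose_mg / (0.18 mg/umol * V_mL * t_min)
= 4.93 / (0.18 * 0.75 * 75)
= 0.4869 FPU/mL

0.4869 FPU/mL


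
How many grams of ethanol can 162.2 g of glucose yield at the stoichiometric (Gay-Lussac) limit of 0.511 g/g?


Theoretical ethanol yield: m_EtOH = 0.511 * m_glucose
m_EtOH = 0.511 * 162.2 = 82.8842 g

82.8842 g


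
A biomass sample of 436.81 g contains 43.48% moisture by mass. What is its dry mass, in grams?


Wd = Ww * (1 - MC/100)
= 436.81 * (1 - 43.48/100)
= 246.8850 g

246.8850 g


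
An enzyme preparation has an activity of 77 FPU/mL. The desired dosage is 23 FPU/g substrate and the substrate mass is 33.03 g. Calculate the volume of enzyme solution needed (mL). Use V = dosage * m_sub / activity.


V = dosage * m_sub / activity
V = 23 * 33.03 / 77
V = 9.8661 mL

9.8661 mL


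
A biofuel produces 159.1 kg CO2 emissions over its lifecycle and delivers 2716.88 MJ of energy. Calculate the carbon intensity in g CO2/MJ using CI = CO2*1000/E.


CI = CO2 * 1000 / E
= 159.1 * 1000 / 2716.88
= 58.5598 g CO2/MJ

58.5598 g CO2/MJ


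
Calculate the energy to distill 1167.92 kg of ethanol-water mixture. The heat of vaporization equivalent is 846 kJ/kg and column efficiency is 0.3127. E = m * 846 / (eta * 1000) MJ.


E = m * 846 / (eta * 1000)
= 1167.92 * 846 / (0.3127 * 1000)
= 3159.7708 MJ

3159.7708 MJ


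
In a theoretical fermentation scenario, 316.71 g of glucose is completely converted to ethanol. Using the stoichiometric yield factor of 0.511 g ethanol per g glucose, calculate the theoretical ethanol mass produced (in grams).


Theoretical ethanol yield: m_EtOH = 0.511 * m_glucose
m_EtOH = 0.511 * 316.71 = 161.8388 g

161.8388 g


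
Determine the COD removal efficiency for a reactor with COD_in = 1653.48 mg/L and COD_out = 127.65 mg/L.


eta = (COD_in - COD_out) / COD_in * 100
= (1653.48 - 127.65) / 1653.48 * 100
= 92.2799%

92.2799%


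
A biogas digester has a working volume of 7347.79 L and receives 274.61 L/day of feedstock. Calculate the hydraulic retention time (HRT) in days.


HRT = V / Q
= 7347.79 / 274.61
= 26.7572 days

26.7572 days


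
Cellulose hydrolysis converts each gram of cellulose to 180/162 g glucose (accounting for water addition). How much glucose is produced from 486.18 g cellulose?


glucose = cellulose * 180/162
= 486.18 * 180/162
= 540.2000 g

540.2000 g


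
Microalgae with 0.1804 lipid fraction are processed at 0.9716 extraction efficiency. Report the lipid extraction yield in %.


Y = lipid_content * extraction_eff * 100
= 0.1804 * 0.9716 * 100
= 17.5277%

17.5277%


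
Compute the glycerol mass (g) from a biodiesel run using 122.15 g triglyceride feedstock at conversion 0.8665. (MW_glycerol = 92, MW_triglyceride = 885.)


glycerol = oil * conv * (92/885)
= 122.15 * 0.8665 * 92 / 885
= 11.0029 g

11.0029 g


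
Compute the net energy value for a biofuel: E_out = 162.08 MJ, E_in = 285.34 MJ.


NEV = E_out - E_in
= 162.08 - 285.34
= -123.2600 MJ

-123.2600 MJ


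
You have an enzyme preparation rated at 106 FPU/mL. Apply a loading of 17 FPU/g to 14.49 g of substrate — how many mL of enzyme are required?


V = dosage * m_sub / activity
V = 17 * 14.49 / 106
V = 2.3239 mL

2.3239 mL


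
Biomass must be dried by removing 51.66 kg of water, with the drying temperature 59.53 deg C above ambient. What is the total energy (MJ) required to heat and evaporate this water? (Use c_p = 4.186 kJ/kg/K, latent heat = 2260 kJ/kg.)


E = m_water * (4.186 * dT + 2260) / 1000
= 51.66 * (4.186 * 59.53 + 2260) / 1000
= 129.6249 MJ

129.6249 MJ


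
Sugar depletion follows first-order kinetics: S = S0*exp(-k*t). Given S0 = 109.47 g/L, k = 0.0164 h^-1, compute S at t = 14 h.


S = S0 * exp(-k * t)
S = 109.47 * exp(-0.0164 * 14)
S = 87.0124 g/L

87.0124 g/L


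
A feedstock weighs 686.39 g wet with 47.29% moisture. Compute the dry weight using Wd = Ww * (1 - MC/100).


Wd = Ww * (1 - MC/100)
= 686.39 * (1 - 47.29/100)
= 361.7962 g

361.7962 g


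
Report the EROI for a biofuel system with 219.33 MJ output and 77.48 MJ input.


EROI = E_out / E_in
= 219.33 / 77.48
= 2.8308

2.8308


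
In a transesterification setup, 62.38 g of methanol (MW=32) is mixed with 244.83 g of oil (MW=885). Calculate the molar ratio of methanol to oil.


Molar ratio = n_MeOH / n_oil = (MeOH/32) / (oil/885) = (MeOH * 885) / (32 * oil)
= (62.38 * 885) / (32 * 244.83)
= 7.0465

7.0465


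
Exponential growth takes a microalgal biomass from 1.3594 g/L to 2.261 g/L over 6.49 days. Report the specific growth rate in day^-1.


mu = ln(X2/X1) / dt
= ln(2.261/1.3594) / 6.49
= 0.0784 per day

0.0784 per day
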